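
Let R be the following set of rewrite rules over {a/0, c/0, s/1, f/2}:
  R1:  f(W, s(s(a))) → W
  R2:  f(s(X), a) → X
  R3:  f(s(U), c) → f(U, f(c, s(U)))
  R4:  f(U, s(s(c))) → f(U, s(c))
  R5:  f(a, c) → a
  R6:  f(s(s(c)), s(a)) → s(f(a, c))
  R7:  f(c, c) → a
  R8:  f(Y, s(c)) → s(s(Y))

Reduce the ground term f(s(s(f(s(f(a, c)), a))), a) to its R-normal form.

s(a)

1. f(s(s(f(s(f(a, c)), a))), a)  →  s(f(s(f(a, c)), a))   [R2 at ε]
2. s(f(s(f(a, c)), a))  →  s(f(a, c))   [R2 at 1]
3. s(f(a, c))  →  s(a)   [R5 at 1]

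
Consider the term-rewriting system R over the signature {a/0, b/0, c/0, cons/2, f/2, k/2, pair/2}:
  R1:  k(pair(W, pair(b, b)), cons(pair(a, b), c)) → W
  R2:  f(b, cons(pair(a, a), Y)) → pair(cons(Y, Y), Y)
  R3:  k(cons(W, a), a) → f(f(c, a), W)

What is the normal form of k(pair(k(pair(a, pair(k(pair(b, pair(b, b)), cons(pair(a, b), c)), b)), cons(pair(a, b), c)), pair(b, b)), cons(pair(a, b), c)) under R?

1. k(pair(k(pair(a, pair(k(pair(b, pair(b, b)), cons(pair(a, b), c)), b)), cons(pair(a, b), c)), pair(b, b)), cons(pair(a, b), c))  →  k(pair(a, pair(k(pair(b, pair(b, b)), cons(pair(a, b), c)), b)), cons(pair(a, b), c))   [R1 at ε]
2. k(pair(a, pair(k(pair(b, pair(b, b)), cons(pair(a, b), c)), b)), cons(pair(a, b), c))  →  k(pair(a, pair(b, b)), cons(pair(a, b), c))   [R1 at 1.2.1]
3. k(pair(a, pair(b, b)), cons(pair(a, b), c))  →  a   [R1 at ε]

a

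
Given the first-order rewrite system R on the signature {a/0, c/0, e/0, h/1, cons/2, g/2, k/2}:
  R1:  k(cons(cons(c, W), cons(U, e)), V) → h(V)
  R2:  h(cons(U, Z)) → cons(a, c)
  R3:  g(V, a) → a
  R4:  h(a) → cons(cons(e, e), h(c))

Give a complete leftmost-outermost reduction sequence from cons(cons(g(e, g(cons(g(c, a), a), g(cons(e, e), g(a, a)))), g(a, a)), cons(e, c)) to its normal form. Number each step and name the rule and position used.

cons(cons(a, a), cons(e, c))

1. cons(cons(g(e, g(cons(g(c, a), a), g(cons(e, e), g(a, a)))), g(a, a)), cons(e, c))  →  cons(cons(g(e, g(cons(a, a), g(cons(e, e), g(a, a)))), g(a, a)), cons(e, c))   [R3 at 1.1.2.1.1]
2. cons(cons(g(e, g(cons(a, a), g(cons(e, e), g(a, a)))), g(a, a)), cons(e, c))  →  cons(cons(g(e, g(cons(a, a), g(cons(e, e), a))), g(a, a)), cons(e, c))   [R3 at 1.1.2.2.2]
3. cons(cons(g(e, g(cons(a, a), g(cons(e, e), a))), g(a, a)), cons(e, c))  →  cons(cons(g(e, g(cons(a, a), a)), g(a, a)), cons(e, c))   [R3 at 1.1.2.2]
4. cons(cons(g(e, g(cons(a, a), a)), g(a, a)), cons(e, c))  →  cons(cons(g(e, a), g(a, a)), cons(e, c))   [R3 at 1.1.2]
5. cons(cons(g(e, a), g(a, a)), cons(e, c))  →  cons(cons(a, g(a, a)), cons(e, c))   [R3 at 1.1]
6. cons(cons(a, g(a, a)), cons(e, c))  →  cons(cons(a, a), cons(e, c))   [R3 at 1.2]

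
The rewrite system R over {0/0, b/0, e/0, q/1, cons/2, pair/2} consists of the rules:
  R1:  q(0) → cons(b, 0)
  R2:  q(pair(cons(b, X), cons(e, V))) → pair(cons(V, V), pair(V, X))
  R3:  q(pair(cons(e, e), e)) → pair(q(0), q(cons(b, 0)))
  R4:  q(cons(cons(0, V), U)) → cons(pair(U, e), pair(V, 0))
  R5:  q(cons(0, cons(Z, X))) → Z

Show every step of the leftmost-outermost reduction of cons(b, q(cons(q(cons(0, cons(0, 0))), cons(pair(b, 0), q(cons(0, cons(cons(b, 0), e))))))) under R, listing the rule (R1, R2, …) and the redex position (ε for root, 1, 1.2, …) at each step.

1. cons(b, q(cons(q(cons(0, cons(0, 0))), cons(pair(b, 0), q(cons(0, cons(cons(b, 0), e)))))))  →  cons(b, q(cons(0, cons(pair(b, 0), q(cons(0, cons(cons(b, 0), e)))))))   [R5 at 2.1.1]
2. cons(b, q(cons(0, cons(pair(b, 0), q(cons(0, cons(cons(b, 0), e)))))))  →  cons(b, pair(b, 0))   [R5 at 2]

cons(b, pair(b, 0))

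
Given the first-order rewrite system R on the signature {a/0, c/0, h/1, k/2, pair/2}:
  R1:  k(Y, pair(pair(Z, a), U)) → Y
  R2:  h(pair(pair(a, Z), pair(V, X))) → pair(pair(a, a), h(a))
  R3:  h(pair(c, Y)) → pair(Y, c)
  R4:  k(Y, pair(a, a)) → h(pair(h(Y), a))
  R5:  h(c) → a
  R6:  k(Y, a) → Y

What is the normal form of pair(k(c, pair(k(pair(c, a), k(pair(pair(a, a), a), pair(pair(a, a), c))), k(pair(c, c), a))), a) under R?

1. pair(k(c, pair(k(pair(c, a), k(pair(pair(a, a), a), pair(pair(a, a), c))), k(pair(c, c), a))), a)  →  pair(k(c, pair(k(pair(c, a), pair(pair(a, a), a)), k(pair(c, c), a))), a)   [R1 at 1.2.1.2]
2. pair(k(c, pair(k(pair(c, a), pair(pair(a, a), a)), k(pair(c, c), a))), a)  →  pair(k(c, pair(pair(c, a), k(pair(c, c), a))), a)   [R1 at 1.2.1]
3. pair(k(c, pair(pair(c, a), k(pair(c, c), a))), a)  →  pair(c, a)   [R1 at 1]

pair(c, a)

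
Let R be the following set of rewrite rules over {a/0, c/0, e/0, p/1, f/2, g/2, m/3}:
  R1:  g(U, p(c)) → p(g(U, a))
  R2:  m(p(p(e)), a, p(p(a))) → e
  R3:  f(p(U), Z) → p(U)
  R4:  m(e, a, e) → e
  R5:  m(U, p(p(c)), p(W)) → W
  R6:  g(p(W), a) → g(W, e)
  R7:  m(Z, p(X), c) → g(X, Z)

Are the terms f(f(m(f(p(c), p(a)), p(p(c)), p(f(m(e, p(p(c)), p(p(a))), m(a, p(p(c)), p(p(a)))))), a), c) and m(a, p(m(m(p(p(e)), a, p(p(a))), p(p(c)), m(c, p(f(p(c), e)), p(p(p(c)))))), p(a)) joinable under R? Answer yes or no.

Reduce t₁ = f(f(m(f(p(c), p(a)), p(p(c)), p(f(m(e, p(p(c)), p(p(a))), m(a, p(p(c)), p(p(a)))))), a), c):
1. f(f(m(f(p(c), p(a)), p(p(c)), p(f(m(e, p(p(c)), p(p(a))), m(a, p(p(c)), p(p(a)))))), a), c)  →  f(f(f(m(e, p(p(c)), p(p(a))), m(a, p(p(c)), p(p(a)))), a), c)   [R5 at 1.1]
2. f(f(f(m(e, p(p(c)), p(p(a))), m(a, p(p(c)), p(p(a)))), a), c)  →  f(f(f(p(a), m(a, p(p(c)), p(p(a)))), a), c)   [R5 at 1.1.1]
3. f(f(f(p(a), m(a, p(p(c)), p(p(a)))), a), c)  →  f(f(p(a), a), c)   [R3 at 1.1]
4. f(f(p(a), a), c)  →  f(p(a), c)   [R3 at 1]
5. f(p(a), c)  →  p(a)   [R3 at ε]

Reduce t₂ = m(a, p(m(m(p(p(e)), a, p(p(a))), p(p(c)), m(c, p(f(p(c), e)), p(p(p(c)))))), p(a)):
1. m(a, p(m(m(p(p(e)), a, p(p(a))), p(p(c)), m(c, p(f(p(c), e)), p(p(p(c)))))), p(a))  →  m(a, p(m(e, p(p(c)), m(c, p(f(p(c), e)), p(p(p(c)))))), p(a))   [R2 at 2.1.1]
2. m(a, p(m(e, p(p(c)), m(c, p(f(p(c), e)), p(p(p(c)))))), p(a))  →  m(a, p(m(e, p(p(c)), m(c, p(p(c)), p(p(p(c)))))), p(a))   [R3 at 2.1.3.2.1]
3. m(a, p(m(e, p(p(c)), m(c, p(p(c)), p(p(p(c)))))), p(a))  →  m(a, p(m(e, p(p(c)), p(p(c)))), p(a))   [R5 at 2.1.3]
4. m(a, p(m(e, p(p(c)), p(p(c)))), p(a))  →  m(a, p(p(c)), p(a))   [R5 at 2.1]
5. m(a, p(p(c)), p(a))  →  a   [R5 at ε]

no — NF(t₁) = p(a), NF(t₂) = a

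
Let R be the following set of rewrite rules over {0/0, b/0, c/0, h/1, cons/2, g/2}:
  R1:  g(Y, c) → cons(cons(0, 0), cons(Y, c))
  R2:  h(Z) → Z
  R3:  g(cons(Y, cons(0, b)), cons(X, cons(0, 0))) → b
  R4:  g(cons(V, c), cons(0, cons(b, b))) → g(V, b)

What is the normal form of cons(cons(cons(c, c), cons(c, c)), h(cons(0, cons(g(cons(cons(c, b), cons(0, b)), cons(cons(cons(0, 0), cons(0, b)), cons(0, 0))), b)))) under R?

cons(cons(cons(c, c), cons(c, c)), cons(0, cons(b, b)))

1. cons(cons(cons(c, c), cons(c, c)), h(cons(0, cons(g(cons(cons(c, b), cons(0, b)), cons(cons(cons(0, 0), cons(0, b)), cons(0, 0))), b))))  →  cons(cons(cons(c, c), cons(c, c)), cons(0, cons(g(cons(cons(c, b), cons(0, b)), cons(cons(cons(0, 0), cons(0, b)), cons(0, 0))), b)))   [R2 at 2]
2. cons(cons(cons(c, c), cons(c, c)), cons(0, cons(g(cons(cons(c, b), cons(0, b)), cons(cons(cons(0, 0), cons(0, b)), cons(0, 0))), b)))  →  cons(cons(cons(c, c), cons(c, c)), cons(0, cons(b, b)))   [R3 at 2.2.1]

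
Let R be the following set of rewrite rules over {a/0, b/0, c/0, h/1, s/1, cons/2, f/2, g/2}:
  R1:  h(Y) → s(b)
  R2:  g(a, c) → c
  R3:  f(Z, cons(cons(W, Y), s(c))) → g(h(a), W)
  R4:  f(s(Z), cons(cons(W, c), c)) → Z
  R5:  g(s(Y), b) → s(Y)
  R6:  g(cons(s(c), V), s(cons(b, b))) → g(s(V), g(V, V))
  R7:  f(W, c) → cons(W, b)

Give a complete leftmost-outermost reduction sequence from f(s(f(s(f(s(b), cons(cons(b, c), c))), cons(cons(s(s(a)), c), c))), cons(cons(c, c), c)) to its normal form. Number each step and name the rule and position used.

1. f(s(f(s(f(s(b), cons(cons(b, c), c))), cons(cons(s(s(a)), c), c))), cons(cons(c, c), c))  →  f(s(f(s(b), cons(cons(b, c), c))), cons(cons(s(s(a)), c), c))   [R4 at ε]
2. f(s(f(s(b), cons(cons(b, c), c))), cons(cons(s(s(a)), c), c))  →  f(s(b), cons(cons(b, c), c))   [R4 at ε]
3. f(s(b), cons(cons(b, c), c))  →  b   [R4 at ε]

b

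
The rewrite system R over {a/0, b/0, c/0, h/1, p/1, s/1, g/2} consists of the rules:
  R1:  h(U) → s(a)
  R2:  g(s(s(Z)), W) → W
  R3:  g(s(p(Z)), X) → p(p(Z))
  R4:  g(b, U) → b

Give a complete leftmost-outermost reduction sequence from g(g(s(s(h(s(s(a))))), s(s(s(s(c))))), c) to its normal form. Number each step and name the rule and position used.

1. g(g(s(s(h(s(s(a))))), s(s(s(s(c))))), c)  →  g(s(s(s(s(c)))), c)   [R2 at 1]
2. g(s(s(s(s(c)))), c)  →  c   [R2 at ε]

c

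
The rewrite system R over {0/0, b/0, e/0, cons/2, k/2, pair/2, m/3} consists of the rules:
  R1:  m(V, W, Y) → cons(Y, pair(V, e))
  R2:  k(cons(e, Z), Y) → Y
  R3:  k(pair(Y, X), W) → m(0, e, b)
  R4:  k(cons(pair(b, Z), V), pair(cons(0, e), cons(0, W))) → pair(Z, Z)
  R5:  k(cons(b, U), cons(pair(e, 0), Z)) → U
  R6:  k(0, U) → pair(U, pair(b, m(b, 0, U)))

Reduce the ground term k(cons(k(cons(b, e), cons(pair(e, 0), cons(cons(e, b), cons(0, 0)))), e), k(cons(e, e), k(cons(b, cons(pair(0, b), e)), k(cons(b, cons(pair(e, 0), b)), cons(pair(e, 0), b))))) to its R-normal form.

cons(pair(0, b), e)

1. k(cons(k(cons(b, e), cons(pair(e, 0), cons(cons(e, b), cons(0, 0)))), e), k(cons(e, e), k(cons(b, cons(pair(0, b), e)), k(cons(b, cons(pair(e, 0), b)), cons(pair(e, 0), b)))))  →  k(cons(e, e), k(cons(e, e), k(cons(b, cons(pair(0, b), e)), k(cons(b, cons(pair(e, 0), b)), cons(pair(e, 0), b)))))   [R5 at 1.1]
2. k(cons(e, e), k(cons(e, e), k(cons(b, cons(pair(0, b), e)), k(cons(b, cons(pair(e, 0), b)), cons(pair(e, 0), b)))))  →  k(cons(e, e), k(cons(b, cons(pair(0, b), e)), k(cons(b, cons(pair(e, 0), b)), cons(pair(e, 0), b))))   [R2 at ε]
3. k(cons(e, e), k(cons(b, cons(pair(0, b), e)), k(cons(b, cons(pair(e, 0), b)), cons(pair(e, 0), b))))  →  k(cons(b, cons(pair(0, b), e)), k(cons(b, cons(pair(e, 0), b)), cons(pair(e, 0), b)))   [R2 at ε]
4. k(cons(b, cons(pair(0, b), e)), k(cons(b, cons(pair(e, 0), b)), cons(pair(e, 0), b)))  →  k(cons(b, cons(pair(0, b), e)), cons(pair(e, 0), b))   [R5 at 2]
5. k(cons(b, cons(pair(0, b), e)), cons(pair(e, 0), b))  →  cons(pair(0, b), e)   [R5 at ε]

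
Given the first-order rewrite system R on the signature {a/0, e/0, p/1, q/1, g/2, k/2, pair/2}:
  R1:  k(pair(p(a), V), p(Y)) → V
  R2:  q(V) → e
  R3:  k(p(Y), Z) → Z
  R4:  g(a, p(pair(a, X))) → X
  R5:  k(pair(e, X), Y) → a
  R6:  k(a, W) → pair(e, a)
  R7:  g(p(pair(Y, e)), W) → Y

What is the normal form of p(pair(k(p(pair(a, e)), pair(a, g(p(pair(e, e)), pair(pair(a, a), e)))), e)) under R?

p(pair(pair(a, e), e))

1. p(pair(k(p(pair(a, e)), pair(a, g(p(pair(e, e)), pair(pair(a, a), e)))), e))  →  p(pair(pair(a, g(p(pair(e, e)), pair(pair(a, a), e))), e))   [R3 at 1.1]
2. p(pair(pair(a, g(p(pair(e, e)), pair(pair(a, a), e))), e))  →  p(pair(pair(a, e), e))   [R7 at 1.1.2]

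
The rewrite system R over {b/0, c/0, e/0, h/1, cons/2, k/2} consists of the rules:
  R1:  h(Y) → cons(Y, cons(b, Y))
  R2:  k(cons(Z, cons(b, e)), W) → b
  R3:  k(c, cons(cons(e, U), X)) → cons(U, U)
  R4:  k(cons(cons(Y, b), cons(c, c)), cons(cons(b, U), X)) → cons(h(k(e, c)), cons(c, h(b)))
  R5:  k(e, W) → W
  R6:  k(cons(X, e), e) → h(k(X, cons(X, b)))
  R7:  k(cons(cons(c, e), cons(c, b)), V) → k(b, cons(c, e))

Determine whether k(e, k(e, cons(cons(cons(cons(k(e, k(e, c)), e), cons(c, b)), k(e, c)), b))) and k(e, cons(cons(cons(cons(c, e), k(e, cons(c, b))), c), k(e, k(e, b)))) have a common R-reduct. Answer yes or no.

yes — NF(t₁) = cons(cons(cons(cons(c, e), cons(c, b)), c), b), NF(t₂) = cons(cons(cons(cons(c, e), cons(c, b)), c), b)

Reduce t₁ = k(e, k(e, cons(cons(cons(cons(k(e, k(e, c)), e), cons(c, b)), k(e, c)), b))):
1. k(e, k(e, cons(cons(cons(cons(k(e, k(e, c)), e), cons(c, b)), k(e, c)), b)))  →  k(e, cons(cons(cons(cons(k(e, k(e, c)), e), cons(c, b)), k(e, c)), b))   [R5 at ε]
2. k(e, cons(cons(cons(cons(k(e, k(e, c)), e), cons(c, b)), k(e, c)), b))  →  cons(cons(cons(cons(k(e, k(e, c)), e), cons(c, b)), k(e, c)), b)   [R5 at ε]
3. cons(cons(cons(cons(k(e, k(e, c)), e), cons(c, b)), k(e, c)), b)  →  cons(cons(cons(cons(k(e, c), e), cons(c, b)), k(e, c)), b)   [R5 at 1.1.1.1]
4. cons(cons(cons(cons(k(e, c), e), cons(c, b)), k(e, c)), b)  →  cons(cons(cons(cons(c, e), cons(c, b)), k(e, c)), b)   [R5 at 1.1.1.1]
5. cons(cons(cons(cons(c, e), cons(c, b)), k(e, c)), b)  →  cons(cons(cons(cons(c, e), cons(c, b)), c), b)   [R5 at 1.2]

Reduce t₂ = k(e, cons(cons(cons(cons(c, e), k(e, cons(c, b))), c), k(e, k(e, b)))):
1. k(e, cons(cons(cons(cons(c, e), k(e, cons(c, b))), c), k(e, k(e, b))))  →  cons(cons(cons(cons(c, e), k(e, cons(c, b))), c), k(e, k(e, b)))   [R5 at ε]
2. cons(cons(cons(cons(c, e), k(e, cons(c, b))), c), k(e, k(e, b)))  →  cons(cons(cons(cons(c, e), cons(c, b)), c), k(e, k(e, b)))   [R5 at 1.1.2]
3. cons(cons(cons(cons(c, e), cons(c, b)), c), k(e, k(e, b)))  →  cons(cons(cons(cons(c, e), cons(c, b)), c), k(e, b))   [R5 at 2]
4. cons(cons(cons(cons(c, e), cons(c, b)), c), k(e, b))  →  cons(cons(cons(cons(c, e), cons(c, b)), c), b)   [R5 at 2]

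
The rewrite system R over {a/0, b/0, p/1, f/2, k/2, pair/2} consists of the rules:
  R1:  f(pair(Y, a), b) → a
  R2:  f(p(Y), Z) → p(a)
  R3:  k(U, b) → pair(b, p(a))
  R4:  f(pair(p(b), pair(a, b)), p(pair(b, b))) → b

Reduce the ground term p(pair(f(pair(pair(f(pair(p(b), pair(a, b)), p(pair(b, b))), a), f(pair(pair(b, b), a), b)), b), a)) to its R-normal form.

p(pair(a, a))

1. p(pair(f(pair(pair(f(pair(p(b), pair(a, b)), p(pair(b, b))), a), f(pair(pair(b, b), a), b)), b), a))  →  p(pair(f(pair(pair(b, a), f(pair(pair(b, b), a), b)), b), a))   [R4 at 1.1.1.1.1]
2. p(pair(f(pair(pair(b, a), f(pair(pair(b, b), a), b)), b), a))  →  p(pair(f(pair(pair(b, a), a), b), a))   [R1 at 1.1.1.2]
3. p(pair(f(pair(pair(b, a), a), b), a))  →  p(pair(a, a))   [R1 at 1.1]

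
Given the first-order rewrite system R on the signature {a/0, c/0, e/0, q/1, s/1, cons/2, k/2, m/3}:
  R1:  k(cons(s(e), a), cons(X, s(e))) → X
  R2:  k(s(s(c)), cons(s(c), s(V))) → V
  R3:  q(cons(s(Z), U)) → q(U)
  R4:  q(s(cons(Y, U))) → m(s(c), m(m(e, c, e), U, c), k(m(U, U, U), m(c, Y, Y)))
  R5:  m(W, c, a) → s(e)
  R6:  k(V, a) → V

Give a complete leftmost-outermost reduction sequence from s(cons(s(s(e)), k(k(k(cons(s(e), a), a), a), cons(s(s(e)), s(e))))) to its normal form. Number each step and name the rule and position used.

1. s(cons(s(s(e)), k(k(k(cons(s(e), a), a), a), cons(s(s(e)), s(e)))))  →  s(cons(s(s(e)), k(k(cons(s(e), a), a), cons(s(s(e)), s(e)))))   [R6 at 1.2.1]
2. s(cons(s(s(e)), k(k(cons(s(e), a), a), cons(s(s(e)), s(e)))))  →  s(cons(s(s(e)), k(cons(s(e), a), cons(s(s(e)), s(e)))))   [R6 at 1.2.1]
3. s(cons(s(s(e)), k(cons(s(e), a), cons(s(s(e)), s(e)))))  →  s(cons(s(s(e)), s(s(e))))   [R1 at 1.2]

s(cons(s(s(e)), s(s(e))))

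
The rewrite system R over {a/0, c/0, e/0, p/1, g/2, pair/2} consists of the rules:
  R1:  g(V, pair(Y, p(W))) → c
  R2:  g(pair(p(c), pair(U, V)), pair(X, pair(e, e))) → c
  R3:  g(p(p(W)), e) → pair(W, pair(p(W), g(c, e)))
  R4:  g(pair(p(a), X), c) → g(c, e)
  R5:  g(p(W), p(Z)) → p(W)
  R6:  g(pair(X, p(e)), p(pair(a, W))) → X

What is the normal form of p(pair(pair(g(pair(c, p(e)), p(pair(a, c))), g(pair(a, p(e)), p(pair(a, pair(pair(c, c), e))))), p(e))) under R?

p(pair(pair(c, a), p(e)))

1. p(pair(pair(g(pair(c, p(e)), p(pair(a, c))), g(pair(a, p(e)), p(pair(a, pair(pair(c, c), e))))), p(e)))  →  p(pair(pair(c, g(pair(a, p(e)), p(pair(a, pair(pair(c, c), e))))), p(e)))   [R6 at 1.1.1]
2. p(pair(pair(c, g(pair(a, p(e)), p(pair(a, pair(pair(c, c), e))))), p(e)))  →  p(pair(pair(c, a), p(e)))   [R6 at 1.1.2]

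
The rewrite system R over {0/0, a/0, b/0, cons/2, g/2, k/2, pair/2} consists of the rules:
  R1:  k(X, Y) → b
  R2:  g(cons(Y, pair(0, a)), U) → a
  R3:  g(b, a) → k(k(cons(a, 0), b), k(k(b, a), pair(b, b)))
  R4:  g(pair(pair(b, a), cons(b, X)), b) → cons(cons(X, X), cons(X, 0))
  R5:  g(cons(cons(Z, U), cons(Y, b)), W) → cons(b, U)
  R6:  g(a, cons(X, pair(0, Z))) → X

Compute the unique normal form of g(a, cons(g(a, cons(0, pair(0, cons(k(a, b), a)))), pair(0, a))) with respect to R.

0

1. g(a, cons(g(a, cons(0, pair(0, cons(k(a, b), a)))), pair(0, a)))  →  g(a, cons(0, pair(0, cons(k(a, b), a))))   [R6 at ε]
2. g(a, cons(0, pair(0, cons(k(a, b), a))))  →  0   [R6 at ε]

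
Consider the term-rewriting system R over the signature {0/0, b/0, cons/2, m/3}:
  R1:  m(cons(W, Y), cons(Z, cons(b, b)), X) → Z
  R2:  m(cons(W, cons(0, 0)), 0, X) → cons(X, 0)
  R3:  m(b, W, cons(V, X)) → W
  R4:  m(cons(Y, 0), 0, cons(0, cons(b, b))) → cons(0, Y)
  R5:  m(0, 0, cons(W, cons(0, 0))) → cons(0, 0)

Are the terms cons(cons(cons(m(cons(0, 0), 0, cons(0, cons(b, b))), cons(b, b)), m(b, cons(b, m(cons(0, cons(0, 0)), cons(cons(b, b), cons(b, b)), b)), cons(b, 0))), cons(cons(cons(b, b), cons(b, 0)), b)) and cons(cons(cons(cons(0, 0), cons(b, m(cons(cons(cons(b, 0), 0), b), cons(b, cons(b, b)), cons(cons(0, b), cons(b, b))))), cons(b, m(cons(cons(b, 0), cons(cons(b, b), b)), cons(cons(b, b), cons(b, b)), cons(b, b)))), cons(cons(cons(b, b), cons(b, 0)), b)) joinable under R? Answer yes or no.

Reduce t₁ = cons(cons(cons(m(cons(0, 0), 0, cons(0, cons(b, b))), cons(b, b)), m(b, cons(b, m(cons(0, cons(0, 0)), cons(cons(b, b), cons(b, b)), b)), cons(b, 0))), cons(cons(cons(b, b), cons(b, 0)), b)):
1. cons(cons(cons(m(cons(0, 0), 0, cons(0, cons(b, b))), cons(b, b)), m(b, cons(b, m(cons(0, cons(0, 0)), cons(cons(b, b), cons(b, b)), b)), cons(b, 0))), cons(cons(cons(b, b), cons(b, 0)), b))  →  cons(cons(cons(cons(0, 0), cons(b, b)), m(b, cons(b, m(cons(0, cons(0, 0)), cons(cons(b, b), cons(b, b)), b)), cons(b, 0))), cons(cons(cons(b, b), cons(b, 0)), b))   [R4 at 1.1.1]
2. cons(cons(cons(cons(0, 0), cons(b, b)), m(b, cons(b, m(cons(0, cons(0, 0)), cons(cons(b, b), cons(b, b)), b)), cons(b, 0))), cons(cons(cons(b, b), cons(b, 0)), b))  →  cons(cons(cons(cons(0, 0), cons(b, b)), cons(b, m(cons(0, cons(0, 0)), cons(cons(b, b), cons(b, b)), b))), cons(cons(cons(b, b), cons(b, 0)), b))   [R3 at 1.2]
3. cons(cons(cons(cons(0, 0), cons(b, b)), cons(b, m(cons(0, cons(0, 0)), cons(cons(b, b), cons(b, b)), b))), cons(cons(cons(b, b), cons(b, 0)), b))  →  cons(cons(cons(cons(0, 0), cons(b, b)), cons(b, cons(b, b))), cons(cons(cons(b, b), cons(b, 0)), b))   [R1 at 1.2.2]

Reduce t₂ = cons(cons(cons(cons(0, 0), cons(b, m(cons(cons(cons(b, 0), 0), b), cons(b, cons(b, b)), cons(cons(0, b), cons(b, b))))), cons(b, m(cons(cons(b, 0), cons(cons(b, b), b)), cons(cons(b, b), cons(b, b)), cons(b, b)))), cons(cons(cons(b, b), cons(b, 0)), b)):
1. cons(cons(cons(cons(0, 0), cons(b, m(cons(cons(cons(b, 0), 0), b), cons(b, cons(b, b)), cons(cons(0, b), cons(b, b))))), cons(b, m(cons(cons(b, 0), cons(cons(b, b), b)), cons(cons(b, b), cons(b, b)), cons(b, b)))), cons(cons(cons(b, b), cons(b, 0)), b))  →  cons(cons(cons(cons(0, 0), cons(b, b)), cons(b, m(cons(cons(b, 0), cons(cons(b, b), b)), cons(cons(b, b), cons(b, b)), cons(b, b)))), cons(cons(cons(b, b), cons(b, 0)), b))   [R1 at 1.1.2.2]
2. cons(cons(cons(cons(0, 0), cons(b, b)), cons(b, m(cons(cons(b, 0), cons(cons(b, b), b)), cons(cons(b, b), cons(b, b)), cons(b, b)))), cons(cons(cons(b, b), cons(b, 0)), b))  →  cons(cons(cons(cons(0, 0), cons(b, b)), cons(b, cons(b, b))), cons(cons(cons(b, b), cons(b, 0)), b))   [R1 at 1.2.2]

yes — NF(t₁) = cons(cons(cons(cons(0, 0), cons(b, b)), cons(b, cons(b, b))), cons(cons(cons(b, b), cons(b, 0)), b)), NF(t₂) = cons(cons(cons(cons(0, 0), cons(b, b)), cons(b, cons(b, b))), cons(cons(cons(b, b), cons(b, 0)), b))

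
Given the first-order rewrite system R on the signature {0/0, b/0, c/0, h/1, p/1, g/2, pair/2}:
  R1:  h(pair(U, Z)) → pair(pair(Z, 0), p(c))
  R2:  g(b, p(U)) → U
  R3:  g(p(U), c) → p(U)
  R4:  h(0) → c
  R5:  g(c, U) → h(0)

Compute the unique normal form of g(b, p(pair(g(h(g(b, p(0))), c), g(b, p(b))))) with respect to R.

pair(c, b)

1. g(b, p(pair(g(h(g(b, p(0))), c), g(b, p(b)))))  →  pair(g(h(g(b, p(0))), c), g(b, p(b)))   [R2 at ε]
2. pair(g(h(g(b, p(0))), c), g(b, p(b)))  →  pair(g(h(0), c), g(b, p(b)))   [R2 at 1.1.1]
3. pair(g(h(0), c), g(b, p(b)))  →  pair(g(c, c), g(b, p(b)))   [R4 at 1.1]
4. pair(g(c, c), g(b, p(b)))  →  pair(h(0), g(b, p(b)))   [R5 at 1]
5. pair(h(0), g(b, p(b)))  →  pair(c, g(b, p(b)))   [R4 at 1]
6. pair(c, g(b, p(b)))  →  pair(c, b)   [R2 at 2]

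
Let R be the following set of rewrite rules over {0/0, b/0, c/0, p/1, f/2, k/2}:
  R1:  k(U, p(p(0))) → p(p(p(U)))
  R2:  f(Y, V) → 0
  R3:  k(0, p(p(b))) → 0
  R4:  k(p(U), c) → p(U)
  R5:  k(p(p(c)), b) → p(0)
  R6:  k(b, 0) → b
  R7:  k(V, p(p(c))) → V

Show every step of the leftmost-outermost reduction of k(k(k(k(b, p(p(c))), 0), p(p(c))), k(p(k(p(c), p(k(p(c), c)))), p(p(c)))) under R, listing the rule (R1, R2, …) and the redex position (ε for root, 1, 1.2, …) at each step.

1. k(k(k(k(b, p(p(c))), 0), p(p(c))), k(p(k(p(c), p(k(p(c), c)))), p(p(c))))  →  k(k(k(b, p(p(c))), 0), k(p(k(p(c), p(k(p(c), c)))), p(p(c))))   [R7 at 1]
2. k(k(k(b, p(p(c))), 0), k(p(k(p(c), p(k(p(c), c)))), p(p(c))))  →  k(k(b, 0), k(p(k(p(c), p(k(p(c), c)))), p(p(c))))   [R7 at 1.1]
3. k(k(b, 0), k(p(k(p(c), p(k(p(c), c)))), p(p(c))))  →  k(b, k(p(k(p(c), p(k(p(c), c)))), p(p(c))))   [R6 at 1]
4. k(b, k(p(k(p(c), p(k(p(c), c)))), p(p(c))))  →  k(b, p(k(p(c), p(k(p(c), c)))))   [R7 at 2]
5. k(b, p(k(p(c), p(k(p(c), c)))))  →  k(b, p(k(p(c), p(p(c)))))   [R4 at 2.1.2.1]
6. k(b, p(k(p(c), p(p(c)))))  →  k(b, p(p(c)))   [R7 at 2.1]
7. k(b, p(p(c)))  →  b   [R7 at ε]

b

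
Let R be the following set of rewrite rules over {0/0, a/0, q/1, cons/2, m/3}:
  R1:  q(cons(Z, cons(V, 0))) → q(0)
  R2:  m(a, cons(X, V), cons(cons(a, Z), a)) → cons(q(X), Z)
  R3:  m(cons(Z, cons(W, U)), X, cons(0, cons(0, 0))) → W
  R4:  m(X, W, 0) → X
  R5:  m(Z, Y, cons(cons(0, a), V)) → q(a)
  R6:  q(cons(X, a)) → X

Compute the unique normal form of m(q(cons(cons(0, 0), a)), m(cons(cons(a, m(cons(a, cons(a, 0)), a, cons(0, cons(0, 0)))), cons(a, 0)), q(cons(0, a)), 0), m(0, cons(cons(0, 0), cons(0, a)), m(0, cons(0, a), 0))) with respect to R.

cons(0, 0)

1. m(q(cons(cons(0, 0), a)), m(cons(cons(a, m(cons(a, cons(a, 0)), a, cons(0, cons(0, 0)))), cons(a, 0)), q(cons(0, a)), 0), m(0, cons(cons(0, 0), cons(0, a)), m(0, cons(0, a), 0)))  →  m(cons(0, 0), m(cons(cons(a, m(cons(a, cons(a, 0)), a, cons(0, cons(0, 0)))), cons(a, 0)), q(cons(0, a)), 0), m(0, cons(cons(0, 0), cons(0, a)), m(0, cons(0, a), 0)))   [R6 at 1]
2. m(cons(0, 0), m(cons(cons(a, m(cons(a, cons(a, 0)), a, cons(0, cons(0, 0)))), cons(a, 0)), q(cons(0, a)), 0), m(0, cons(cons(0, 0), cons(0, a)), m(0, cons(0, a), 0)))  →  m(cons(0, 0), cons(cons(a, m(cons(a, cons(a, 0)), a, cons(0, cons(0, 0)))), cons(a, 0)), m(0, cons(cons(0, 0), cons(0, a)), m(0, cons(0, a), 0)))   [R4 at 2]
3. m(cons(0, 0), cons(cons(a, m(cons(a, cons(a, 0)), a, cons(0, cons(0, 0)))), cons(a, 0)), m(0, cons(cons(0, 0), cons(0, a)), m(0, cons(0, a), 0)))  →  m(cons(0, 0), cons(cons(a, a), cons(a, 0)), m(0, cons(cons(0, 0), cons(0, a)), m(0, cons(0, a), 0)))   [R3 at 2.1.2]
4. m(cons(0, 0), cons(cons(a, a), cons(a, 0)), m(0, cons(cons(0, 0), cons(0, a)), m(0, cons(0, a), 0)))  →  m(cons(0, 0), cons(cons(a, a), cons(a, 0)), m(0, cons(cons(0, 0), cons(0, a)), 0))   [R4 at 3.3]
5. m(cons(0, 0), cons(cons(a, a), cons(a, 0)), m(0, cons(cons(0, 0), cons(0, a)), 0))  →  m(cons(0, 0), cons(cons(a, a), cons(a, 0)), 0)   [R4 at 3]
6. m(cons(0, 0), cons(cons(a, a), cons(a, 0)), 0)  →  cons(0, 0)   [R4 at ε]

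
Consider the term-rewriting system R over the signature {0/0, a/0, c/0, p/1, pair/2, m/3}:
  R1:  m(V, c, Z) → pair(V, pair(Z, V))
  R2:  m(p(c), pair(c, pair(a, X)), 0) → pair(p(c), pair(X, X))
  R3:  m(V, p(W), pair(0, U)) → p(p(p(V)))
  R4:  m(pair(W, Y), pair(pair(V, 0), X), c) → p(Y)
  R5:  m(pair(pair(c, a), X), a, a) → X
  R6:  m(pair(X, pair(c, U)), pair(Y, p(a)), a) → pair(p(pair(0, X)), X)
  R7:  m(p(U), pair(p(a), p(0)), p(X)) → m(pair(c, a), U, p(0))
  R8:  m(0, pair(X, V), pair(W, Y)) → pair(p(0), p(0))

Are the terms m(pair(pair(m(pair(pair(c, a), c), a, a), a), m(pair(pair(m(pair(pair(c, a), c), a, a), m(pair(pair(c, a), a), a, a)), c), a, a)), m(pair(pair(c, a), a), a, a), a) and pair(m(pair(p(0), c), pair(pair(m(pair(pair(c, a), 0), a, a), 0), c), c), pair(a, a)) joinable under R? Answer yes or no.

no — NF(t₁) = c, NF(t₂) = pair(p(c), pair(a, a))

Reduce t₁ = m(pair(pair(m(pair(pair(c, a), c), a, a), a), m(pair(pair(m(pair(pair(c, a), c), a, a), m(pair(pair(c, a), a), a, a)), c), a, a)), m(pair(pair(c, a), a), a, a), a):
1. m(pair(pair(m(pair(pair(c, a), c), a, a), a), m(pair(pair(m(pair(pair(c, a), c), a, a), m(pair(pair(c, a), a), a, a)), c), a, a)), m(pair(pair(c, a), a), a, a), a)  →  m(pair(pair(c, a), m(pair(pair(m(pair(pair(c, a), c), a, a), m(pair(pair(c, a), a), a, a)), c), a, a)), m(pair(pair(c, a), a), a, a), a)   [R5 at 1.1.1]
2. m(pair(pair(c, a), m(pair(pair(m(pair(pair(c, a), c), a, a), m(pair(pair(c, a), a), a, a)), c), a, a)), m(pair(pair(c, a), a), a, a), a)  →  m(pair(pair(c, a), m(pair(pair(c, m(pair(pair(c, a), a), a, a)), c), a, a)), m(pair(pair(c, a), a), a, a), a)   [R5 at 1.2.1.1.1]
3. m(pair(pair(c, a), m(pair(pair(c, m(pair(pair(c, a), a), a, a)), c), a, a)), m(pair(pair(c, a), a), a, a), a)  →  m(pair(pair(c, a), m(pair(pair(c, a), c), a, a)), m(pair(pair(c, a), a), a, a), a)   [R5 at 1.2.1.1.2]
4. m(pair(pair(c, a), m(pair(pair(c, a), c), a, a)), m(pair(pair(c, a), a), a, a), a)  →  m(pair(pair(c, a), c), m(pair(pair(c, a), a), a, a), a)   [R5 at 1.2]
5. m(pair(pair(c, a), c), m(pair(pair(c, a), a), a, a), a)  →  m(pair(pair(c, a), c), a, a)   [R5 at 2]
6. m(pair(pair(c, a), c), a, a)  →  c   [R5 at ε]

Reduce t₂ = pair(m(pair(p(0), c), pair(pair(m(pair(pair(c, a), 0), a, a), 0), c), c), pair(a, a)):
1. pair(m(pair(p(0), c), pair(pair(m(pair(pair(c, a), 0), a, a), 0), c), c), pair(a, a))  →  pair(p(c), pair(a, a))   [R4 at 1]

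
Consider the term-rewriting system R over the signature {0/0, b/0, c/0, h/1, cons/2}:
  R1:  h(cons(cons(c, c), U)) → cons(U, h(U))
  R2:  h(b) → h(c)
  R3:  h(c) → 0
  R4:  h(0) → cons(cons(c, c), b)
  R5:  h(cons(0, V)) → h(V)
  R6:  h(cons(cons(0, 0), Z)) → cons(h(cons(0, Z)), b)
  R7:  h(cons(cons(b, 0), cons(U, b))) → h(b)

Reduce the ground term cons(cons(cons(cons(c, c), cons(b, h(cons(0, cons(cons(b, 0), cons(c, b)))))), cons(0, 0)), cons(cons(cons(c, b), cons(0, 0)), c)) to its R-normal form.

cons(cons(cons(cons(c, c), cons(b, 0)), cons(0, 0)), cons(cons(cons(c, b), cons(0, 0)), c))

1. cons(cons(cons(cons(c, c), cons(b, h(cons(0, cons(cons(b, 0), cons(c, b)))))), cons(0, 0)), cons(cons(cons(c, b), cons(0, 0)), c))  →  cons(cons(cons(cons(c, c), cons(b, h(cons(cons(b, 0), cons(c, b))))), cons(0, 0)), cons(cons(cons(c, b), cons(0, 0)), c))   [R5 at 1.1.2.2]
2. cons(cons(cons(cons(c, c), cons(b, h(cons(cons(b, 0), cons(c, b))))), cons(0, 0)), cons(cons(cons(c, b), cons(0, 0)), c))  →  cons(cons(cons(cons(c, c), cons(b, h(b))), cons(0, 0)), cons(cons(cons(c, b), cons(0, 0)), c))   [R7 at 1.1.2.2]
3. cons(cons(cons(cons(c, c), cons(b, h(b))), cons(0, 0)), cons(cons(cons(c, b), cons(0, 0)), c))  →  cons(cons(cons(cons(c, c), cons(b, h(c))), cons(0, 0)), cons(cons(cons(c, b), cons(0, 0)), c))   [R2 at 1.1.2.2]
4. cons(cons(cons(cons(c, c), cons(b, h(c))), cons(0, 0)), cons(cons(cons(c, b), cons(0, 0)), c))  →  cons(cons(cons(cons(c, c), cons(b, 0)), cons(0, 0)), cons(cons(cons(c, b), cons(0, 0)), c))   [R3 at 1.1.2.2]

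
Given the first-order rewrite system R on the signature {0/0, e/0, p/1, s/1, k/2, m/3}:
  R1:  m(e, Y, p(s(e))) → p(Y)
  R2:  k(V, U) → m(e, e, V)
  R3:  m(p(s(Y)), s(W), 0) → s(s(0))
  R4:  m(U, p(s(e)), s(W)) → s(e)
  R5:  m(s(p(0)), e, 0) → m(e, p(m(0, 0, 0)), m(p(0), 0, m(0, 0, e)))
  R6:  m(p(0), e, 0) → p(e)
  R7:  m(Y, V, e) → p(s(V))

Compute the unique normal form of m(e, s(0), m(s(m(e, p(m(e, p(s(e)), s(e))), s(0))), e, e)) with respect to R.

1. m(e, s(0), m(s(m(e, p(m(e, p(s(e)), s(e))), s(0))), e, e))  →  m(e, s(0), p(s(e)))   [R7 at 3]
2. m(e, s(0), p(s(e)))  →  p(s(0))   [R1 at ε]

p(s(0))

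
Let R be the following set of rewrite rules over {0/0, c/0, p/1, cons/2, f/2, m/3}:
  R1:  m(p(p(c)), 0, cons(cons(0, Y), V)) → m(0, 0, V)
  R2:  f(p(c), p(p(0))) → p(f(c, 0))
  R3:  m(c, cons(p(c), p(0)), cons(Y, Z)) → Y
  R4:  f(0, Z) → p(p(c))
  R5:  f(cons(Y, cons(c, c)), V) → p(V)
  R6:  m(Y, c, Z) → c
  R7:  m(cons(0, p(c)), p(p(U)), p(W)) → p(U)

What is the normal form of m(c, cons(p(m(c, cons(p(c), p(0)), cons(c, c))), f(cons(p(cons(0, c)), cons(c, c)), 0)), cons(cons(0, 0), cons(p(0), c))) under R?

cons(0, 0)

1. m(c, cons(p(m(c, cons(p(c), p(0)), cons(c, c))), f(cons(p(cons(0, c)), cons(c, c)), 0)), cons(cons(0, 0), cons(p(0), c)))  →  m(c, cons(p(c), f(cons(p(cons(0, c)), cons(c, c)), 0)), cons(cons(0, 0), cons(p(0), c)))   [R3 at 2.1.1]
2. m(c, cons(p(c), f(cons(p(cons(0, c)), cons(c, c)), 0)), cons(cons(0, 0), cons(p(0), c)))  →  m(c, cons(p(c), p(0)), cons(cons(0, 0), cons(p(0), c)))   [R5 at 2.2]
3. m(c, cons(p(c), p(0)), cons(cons(0, 0), cons(p(0), c)))  →  cons(0, 0)   [R3 at ε]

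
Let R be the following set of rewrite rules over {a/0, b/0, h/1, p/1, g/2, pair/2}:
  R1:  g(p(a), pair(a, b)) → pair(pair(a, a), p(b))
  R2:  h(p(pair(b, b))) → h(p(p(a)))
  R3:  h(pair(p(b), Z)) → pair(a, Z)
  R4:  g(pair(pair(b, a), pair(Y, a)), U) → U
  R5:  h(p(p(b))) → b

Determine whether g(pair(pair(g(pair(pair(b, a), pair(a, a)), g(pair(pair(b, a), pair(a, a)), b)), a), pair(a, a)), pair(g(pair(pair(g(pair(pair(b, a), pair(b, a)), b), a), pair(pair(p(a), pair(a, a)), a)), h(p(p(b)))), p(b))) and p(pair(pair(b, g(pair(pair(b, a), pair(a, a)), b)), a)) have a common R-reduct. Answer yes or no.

Reduce t₁ = g(pair(pair(g(pair(pair(b, a), pair(a, a)), g(pair(pair(b, a), pair(a, a)), b)), a), pair(a, a)), pair(g(pair(pair(g(pair(pair(b, a), pair(b, a)), b), a), pair(pair(p(a), pair(a, a)), a)), h(p(p(b)))), p(b))):
1. g(pair(pair(g(pair(pair(b, a), pair(a, a)), g(pair(pair(b, a), pair(a, a)), b)), a), pair(a, a)), pair(g(pair(pair(g(pair(pair(b, a), pair(b, a)), b), a), pair(pair(p(a), pair(a, a)), a)), h(p(p(b)))), p(b)))  →  g(pair(pair(g(pair(pair(b, a), pair(a, a)), b), a), pair(a, a)), pair(g(pair(pair(g(pair(pair(b, a), pair(b, a)), b), a), pair(pair(p(a), pair(a, a)), a)), h(p(p(b)))), p(b)))   [R4 at 1.1.1]
2. g(pair(pair(g(pair(pair(b, a), pair(a, a)), b), a), pair(a, a)), pair(g(pair(pair(g(pair(pair(b, a), pair(b, a)), b), a), pair(pair(p(a), pair(a, a)), a)), h(p(p(b)))), p(b)))  →  g(pair(pair(b, a), pair(a, a)), pair(g(pair(pair(g(pair(pair(b, a), pair(b, a)), b), a), pair(pair(p(a), pair(a, a)), a)), h(p(p(b)))), p(b)))   [R4 at 1.1.1]
3. g(pair(pair(b, a), pair(a, a)), pair(g(pair(pair(g(pair(pair(b, a), pair(b, a)), b), a), pair(pair(p(a), pair(a, a)), a)), h(p(p(b)))), p(b)))  →  pair(g(pair(pair(g(pair(pair(b, a), pair(b, a)), b), a), pair(pair(p(a), pair(a, a)), a)), h(p(p(b)))), p(b))   [R4 at ε]
4. pair(g(pair(pair(g(pair(pair(b, a), pair(b, a)), b), a), pair(pair(p(a), pair(a, a)), a)), h(p(p(b)))), p(b))  →  pair(g(pair(pair(b, a), pair(pair(p(a), pair(a, a)), a)), h(p(p(b)))), p(b))   [R4 at 1.1.1.1]
5. pair(g(pair(pair(b, a), pair(pair(p(a), pair(a, a)), a)), h(p(p(b)))), p(b))  →  pair(h(p(p(b))), p(b))   [R4 at 1]
6. pair(h(p(p(b))), p(b))  →  pair(b, p(b))   [R5 at 1]

Reduce t₂ = p(pair(pair(b, g(pair(pair(b, a), pair(a, a)), b)), a)):
1. p(pair(pair(b, g(pair(pair(b, a), pair(a, a)), b)), a))  →  p(pair(pair(b, b), a))   [R4 at 1.1.2]

no — NF(t₁) = pair(b, p(b)), NF(t₂) = p(pair(pair(b, b), a))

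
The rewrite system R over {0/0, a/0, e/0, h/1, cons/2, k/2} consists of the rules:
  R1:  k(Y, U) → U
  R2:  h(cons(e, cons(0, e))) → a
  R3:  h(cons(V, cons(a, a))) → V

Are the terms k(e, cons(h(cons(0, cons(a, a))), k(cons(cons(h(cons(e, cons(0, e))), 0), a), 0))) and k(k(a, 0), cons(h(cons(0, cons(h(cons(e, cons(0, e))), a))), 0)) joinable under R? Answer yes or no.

yes — NF(t₁) = cons(0, 0), NF(t₂) = cons(0, 0)

Reduce t₁ = k(e, cons(h(cons(0, cons(a, a))), k(cons(cons(h(cons(e, cons(0, e))), 0), a), 0))):
1. k(e, cons(h(cons(0, cons(a, a))), k(cons(cons(h(cons(e, cons(0, e))), 0), a), 0)))  →  cons(h(cons(0, cons(a, a))), k(cons(cons(h(cons(e, cons(0, e))), 0), a), 0))   [R1 at ε]
2. cons(h(cons(0, cons(a, a))), k(cons(cons(h(cons(e, cons(0, e))), 0), a), 0))  →  cons(0, k(cons(cons(h(cons(e, cons(0, e))), 0), a), 0))   [R3 at 1]
3. cons(0, k(cons(cons(h(cons(e, cons(0, e))), 0), a), 0))  →  cons(0, 0)   [R1 at 2]

Reduce t₂ = k(k(a, 0), cons(h(cons(0, cons(h(cons(e, cons(0, e))), a))), 0)):
1. k(k(a, 0), cons(h(cons(0, cons(h(cons(e, cons(0, e))), a))), 0))  →  cons(h(cons(0, cons(h(cons(e, cons(0, e))), a))), 0)   [R1 at ε]
2. cons(h(cons(0, cons(h(cons(e, cons(0, e))), a))), 0)  →  cons(h(cons(0, cons(a, a))), 0)   [R2 at 1.1.2.1]
3. cons(h(cons(0, cons(a, a))), 0)  →  cons(0, 0)   [R3 at 1]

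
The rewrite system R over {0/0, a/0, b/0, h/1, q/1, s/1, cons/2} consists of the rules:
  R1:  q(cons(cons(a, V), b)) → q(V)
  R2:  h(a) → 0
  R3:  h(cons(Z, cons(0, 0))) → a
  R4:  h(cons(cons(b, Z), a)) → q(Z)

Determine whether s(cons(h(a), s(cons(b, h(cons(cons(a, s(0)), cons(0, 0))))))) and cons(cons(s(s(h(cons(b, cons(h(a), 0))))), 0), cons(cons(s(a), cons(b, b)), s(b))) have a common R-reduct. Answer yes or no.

no — NF(t₁) = s(cons(0, s(cons(b, a)))), NF(t₂) = cons(cons(s(s(a)), 0), cons(cons(s(a), cons(b, b)), s(b)))

Reduce t₁ = s(cons(h(a), s(cons(b, h(cons(cons(a, s(0)), cons(0, 0))))))):
1. s(cons(h(a), s(cons(b, h(cons(cons(a, s(0)), cons(0, 0)))))))  →  s(cons(0, s(cons(b, h(cons(cons(a, s(0)), cons(0, 0)))))))   [R2 at 1.1]
2. s(cons(0, s(cons(b, h(cons(cons(a, s(0)), cons(0, 0)))))))  →  s(cons(0, s(cons(b, a))))   [R3 at 1.2.1.2]

Reduce t₂ = cons(cons(s(s(h(cons(b, cons(h(a), 0))))), 0), cons(cons(s(a), cons(b, b)), s(b))):
1. cons(cons(s(s(h(cons(b, cons(h(a), 0))))), 0), cons(cons(s(a), cons(b, b)), s(b)))  →  cons(cons(s(s(h(cons(b, cons(0, 0))))), 0), cons(cons(s(a), cons(b, b)), s(b)))   [R2 at 1.1.1.1.1.2.1]
2. cons(cons(s(s(h(cons(b, cons(0, 0))))), 0), cons(cons(s(a), cons(b, b)), s(b)))  →  cons(cons(s(s(a)), 0), cons(cons(s(a), cons(b, b)), s(b)))   [R3 at 1.1.1.1]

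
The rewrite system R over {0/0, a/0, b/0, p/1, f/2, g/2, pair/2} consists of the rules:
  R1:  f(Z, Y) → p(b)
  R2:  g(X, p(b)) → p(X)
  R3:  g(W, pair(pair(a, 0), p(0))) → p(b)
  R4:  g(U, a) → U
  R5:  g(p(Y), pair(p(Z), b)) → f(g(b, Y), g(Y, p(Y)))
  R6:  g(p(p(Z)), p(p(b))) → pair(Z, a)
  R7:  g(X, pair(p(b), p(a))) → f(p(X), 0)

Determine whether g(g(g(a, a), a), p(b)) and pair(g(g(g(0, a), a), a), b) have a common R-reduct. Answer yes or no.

Reduce t₁ = g(g(g(a, a), a), p(b)):
1. g(g(g(a, a), a), p(b))  →  p(g(g(a, a), a))   [R2 at ε]
2. p(g(g(a, a), a))  →  p(g(a, a))   [R4 at 1]
3. p(g(a, a))  →  p(a)   [R4 at 1]

Reduce t₂ = pair(g(g(g(0, a), a), a), b):
1. pair(g(g(g(0, a), a), a), b)  →  pair(g(g(0, a), a), b)   [R4 at 1]
2. pair(g(g(0, a), a), b)  →  pair(g(0, a), b)   [R4 at 1]
3. pair(g(0, a), b)  →  pair(0, b)   [R4 at 1]

no — NF(t₁) = p(a), NF(t₂) = pair(0, b)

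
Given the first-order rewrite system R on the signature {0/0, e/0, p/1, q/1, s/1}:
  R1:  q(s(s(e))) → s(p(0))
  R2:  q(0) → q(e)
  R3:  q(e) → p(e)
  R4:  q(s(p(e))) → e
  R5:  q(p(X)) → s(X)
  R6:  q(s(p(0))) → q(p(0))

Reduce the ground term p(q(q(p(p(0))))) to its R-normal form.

1. p(q(q(p(p(0)))))  →  p(q(s(p(0))))   [R5 at 1.1]
2. p(q(s(p(0))))  →  p(q(p(0)))   [R6 at 1]
3. p(q(p(0)))  →  p(s(0))   [R5 at 1]

p(s(0))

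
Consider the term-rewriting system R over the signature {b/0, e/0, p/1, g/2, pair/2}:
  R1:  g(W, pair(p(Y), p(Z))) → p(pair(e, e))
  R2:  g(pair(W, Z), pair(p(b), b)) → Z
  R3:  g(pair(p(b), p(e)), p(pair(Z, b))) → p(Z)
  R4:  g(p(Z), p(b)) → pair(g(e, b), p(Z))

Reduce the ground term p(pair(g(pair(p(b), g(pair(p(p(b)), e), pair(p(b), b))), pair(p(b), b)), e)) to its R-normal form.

1. p(pair(g(pair(p(b), g(pair(p(p(b)), e), pair(p(b), b))), pair(p(b), b)), e))  →  p(pair(g(pair(p(p(b)), e), pair(p(b), b)), e))   [R2 at 1.1]
2. p(pair(g(pair(p(p(b)), e), pair(p(b), b)), e))  →  p(pair(e, e))   [R2 at 1.1]

p(pair(e, e))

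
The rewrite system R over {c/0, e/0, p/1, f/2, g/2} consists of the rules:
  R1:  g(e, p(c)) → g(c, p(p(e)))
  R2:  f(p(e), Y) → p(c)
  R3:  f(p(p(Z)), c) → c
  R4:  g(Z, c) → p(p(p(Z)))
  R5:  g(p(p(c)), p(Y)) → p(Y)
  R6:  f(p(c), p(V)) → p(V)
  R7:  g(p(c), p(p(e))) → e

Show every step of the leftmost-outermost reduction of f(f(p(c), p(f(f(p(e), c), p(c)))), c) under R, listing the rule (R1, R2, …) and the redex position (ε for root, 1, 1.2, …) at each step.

c

1. f(f(p(c), p(f(f(p(e), c), p(c)))), c)  →  f(p(f(f(p(e), c), p(c))), c)   [R6 at 1]
2. f(p(f(f(p(e), c), p(c))), c)  →  f(p(f(p(c), p(c))), c)   [R2 at 1.1.1]
3. f(p(f(p(c), p(c))), c)  →  f(p(p(c)), c)   [R6 at 1.1]
4. f(p(p(c)), c)  →  c   [R3 at ε]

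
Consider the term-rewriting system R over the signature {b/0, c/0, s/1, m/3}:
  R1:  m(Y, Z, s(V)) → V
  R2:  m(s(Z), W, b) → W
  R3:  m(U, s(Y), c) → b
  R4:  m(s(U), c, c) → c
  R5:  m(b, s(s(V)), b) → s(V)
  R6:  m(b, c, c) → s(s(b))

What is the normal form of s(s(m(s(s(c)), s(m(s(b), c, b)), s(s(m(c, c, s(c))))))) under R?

s(s(s(c)))

1. s(s(m(s(s(c)), s(m(s(b), c, b)), s(s(m(c, c, s(c)))))))  →  s(s(s(m(c, c, s(c)))))   [R1 at 1.1]
2. s(s(s(m(c, c, s(c)))))  →  s(s(s(c)))   [R1 at 1.1.1]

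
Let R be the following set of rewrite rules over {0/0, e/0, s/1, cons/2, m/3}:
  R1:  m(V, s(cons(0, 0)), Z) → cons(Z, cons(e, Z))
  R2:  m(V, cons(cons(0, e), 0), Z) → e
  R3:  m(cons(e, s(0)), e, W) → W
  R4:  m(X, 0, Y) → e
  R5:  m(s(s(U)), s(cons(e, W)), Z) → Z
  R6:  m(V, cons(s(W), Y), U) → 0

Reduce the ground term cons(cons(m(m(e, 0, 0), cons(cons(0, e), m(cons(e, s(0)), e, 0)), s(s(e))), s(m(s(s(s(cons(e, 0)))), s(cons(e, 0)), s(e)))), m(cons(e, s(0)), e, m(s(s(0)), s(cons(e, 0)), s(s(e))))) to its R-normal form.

cons(cons(e, s(s(e))), s(s(e)))

1. cons(cons(m(m(e, 0, 0), cons(cons(0, e), m(cons(e, s(0)), e, 0)), s(s(e))), s(m(s(s(s(cons(e, 0)))), s(cons(e, 0)), s(e)))), m(cons(e, s(0)), e, m(s(s(0)), s(cons(e, 0)), s(s(e)))))  →  cons(cons(m(e, cons(cons(0, e), m(cons(e, s(0)), e, 0)), s(s(e))), s(m(s(s(s(cons(e, 0)))), s(cons(e, 0)), s(e)))), m(cons(e, s(0)), e, m(s(s(0)), s(cons(e, 0)), s(s(e)))))   [R4 at 1.1.1]
2. cons(cons(m(e, cons(cons(0, e), m(cons(e, s(0)), e, 0)), s(s(e))), s(m(s(s(s(cons(e, 0)))), s(cons(e, 0)), s(e)))), m(cons(e, s(0)), e, m(s(s(0)), s(cons(e, 0)), s(s(e)))))  →  cons(cons(m(e, cons(cons(0, e), 0), s(s(e))), s(m(s(s(s(cons(e, 0)))), s(cons(e, 0)), s(e)))), m(cons(e, s(0)), e, m(s(s(0)), s(cons(e, 0)), s(s(e)))))   [R3 at 1.1.2.2]
3. cons(cons(m(e, cons(cons(0, e), 0), s(s(e))), s(m(s(s(s(cons(e, 0)))), s(cons(e, 0)), s(e)))), m(cons(e, s(0)), e, m(s(s(0)), s(cons(e, 0)), s(s(e)))))  →  cons(cons(e, s(m(s(s(s(cons(e, 0)))), s(cons(e, 0)), s(e)))), m(cons(e, s(0)), e, m(s(s(0)), s(cons(e, 0)), s(s(e)))))   [R2 at 1.1]
4. cons(cons(e, s(m(s(s(s(cons(e, 0)))), s(cons(e, 0)), s(e)))), m(cons(e, s(0)), e, m(s(s(0)), s(cons(e, 0)), s(s(e)))))  →  cons(cons(e, s(s(e))), m(cons(e, s(0)), e, m(s(s(0)), s(cons(e, 0)), s(s(e)))))   [R5 at 1.2.1]
5. cons(cons(e, s(s(e))), m(cons(e, s(0)), e, m(s(s(0)), s(cons(e, 0)), s(s(e)))))  →  cons(cons(e, s(s(e))), m(s(s(0)), s(cons(e, 0)), s(s(e))))   [R3 at 2]
6. cons(cons(e, s(s(e))), m(s(s(0)), s(cons(e, 0)), s(s(e))))  →  cons(cons(e, s(s(e))), s(s(e)))   [R5 at 2]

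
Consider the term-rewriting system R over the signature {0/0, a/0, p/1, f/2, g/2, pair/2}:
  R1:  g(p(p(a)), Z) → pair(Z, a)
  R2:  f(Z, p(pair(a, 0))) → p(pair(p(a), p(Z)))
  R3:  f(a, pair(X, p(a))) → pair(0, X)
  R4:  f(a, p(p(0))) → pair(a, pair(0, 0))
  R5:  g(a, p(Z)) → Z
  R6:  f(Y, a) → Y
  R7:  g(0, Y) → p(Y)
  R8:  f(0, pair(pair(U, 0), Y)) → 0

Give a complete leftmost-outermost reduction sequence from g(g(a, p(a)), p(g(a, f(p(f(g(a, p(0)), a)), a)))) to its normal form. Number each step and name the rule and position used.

0

1. g(g(a, p(a)), p(g(a, f(p(f(g(a, p(0)), a)), a))))  →  g(a, p(g(a, f(p(f(g(a, p(0)), a)), a))))   [R5 at 1]
2. g(a, p(g(a, f(p(f(g(a, p(0)), a)), a))))  →  g(a, f(p(f(g(a, p(0)), a)), a))   [R5 at ε]
3. g(a, f(p(f(g(a, p(0)), a)), a))  →  g(a, p(f(g(a, p(0)), a)))   [R6 at 2]
4. g(a, p(f(g(a, p(0)), a)))  →  f(g(a, p(0)), a)   [R5 at ε]
5. f(g(a, p(0)), a)  →  g(a, p(0))   [R6 at ε]
6. g(a, p(0))  →  0   [R5 at ε]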